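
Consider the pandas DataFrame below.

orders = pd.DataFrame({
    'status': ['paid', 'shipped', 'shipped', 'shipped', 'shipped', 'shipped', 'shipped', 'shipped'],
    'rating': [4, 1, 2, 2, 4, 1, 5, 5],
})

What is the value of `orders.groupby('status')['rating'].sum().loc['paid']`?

4

group by status, sum of rating:
status
paid        4
shipped    20
Name: rating, dtype: int64
value at index 'paid' → 4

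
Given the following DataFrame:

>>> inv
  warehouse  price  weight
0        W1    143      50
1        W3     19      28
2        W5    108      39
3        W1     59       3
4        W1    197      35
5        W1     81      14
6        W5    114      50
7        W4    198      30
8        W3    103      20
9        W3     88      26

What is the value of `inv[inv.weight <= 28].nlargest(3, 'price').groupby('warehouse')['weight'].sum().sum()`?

60

filter rows where weight <= 28:
  warehouse  price  weight
1        W3     19      28
3        W1     59       3
5        W1     81      14
8        W3    103      20
9        W3     88      26
take 3 rows with largest price:
  warehouse  price  weight
8        W3    103      20
9        W3     88      26
5        W1     81      14
group by warehouse, sum of weight:
warehouse
W1    14
W3    46
Name: weight, dtype: int64
Then the sum of the resulting series: 60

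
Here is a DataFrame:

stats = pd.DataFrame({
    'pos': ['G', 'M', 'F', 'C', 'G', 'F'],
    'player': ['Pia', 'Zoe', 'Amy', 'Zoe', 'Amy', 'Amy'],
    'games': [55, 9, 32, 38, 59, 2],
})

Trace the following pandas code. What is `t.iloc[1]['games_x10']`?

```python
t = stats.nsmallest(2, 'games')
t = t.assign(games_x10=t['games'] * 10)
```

take 2 rows with smallest games:
  pos player  games
5   F    Amy      2
1   M    Zoe      9
add column games_x10 = t['games'] * 10:
  pos player  games  games_x10
5   F    Amy      2         20
1   M    Zoe      9         90
Hence 90.

90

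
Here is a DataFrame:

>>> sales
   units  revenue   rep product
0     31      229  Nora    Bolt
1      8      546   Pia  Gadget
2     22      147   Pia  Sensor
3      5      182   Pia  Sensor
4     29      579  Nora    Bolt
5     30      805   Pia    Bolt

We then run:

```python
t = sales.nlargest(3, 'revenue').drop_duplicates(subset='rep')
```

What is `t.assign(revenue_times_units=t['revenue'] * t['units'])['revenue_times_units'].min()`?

16791

take 3 rows with largest revenue:
   units  revenue   rep product
5     30      805   Pia    Bolt
4     29      579  Nora    Bolt
1      8      546   Pia  Gadget
drop duplicate rep (keep=first):
   units  revenue   rep product
5     30      805   Pia    Bolt
4     29      579  Nora    Bolt
add column revenue_times_units = t['revenue'] * t['units']:
   units  revenue   rep product  revenue_times_units
5     30      805   Pia    Bolt                24150
4     29      579  Nora    Bolt                16791
So min() = 16791.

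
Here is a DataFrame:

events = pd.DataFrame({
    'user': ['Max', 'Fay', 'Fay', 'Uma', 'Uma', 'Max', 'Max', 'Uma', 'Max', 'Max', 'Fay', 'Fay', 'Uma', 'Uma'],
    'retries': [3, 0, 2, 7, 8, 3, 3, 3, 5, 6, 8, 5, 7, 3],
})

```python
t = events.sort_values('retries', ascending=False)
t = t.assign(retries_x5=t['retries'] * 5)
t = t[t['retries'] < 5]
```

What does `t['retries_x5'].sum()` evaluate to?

sort by retries descending:
   user  retries
4   Uma        8
10  Fay        8
3   Uma        7
12  Uma        7
9   Max        6
8   Max        5
11  Fay        5
0   Max        3
5   Max        3
6   Max        3
7   Uma        3
13  Uma        3
2   Fay        2
1   Fay        0
add column retries_x5 = t['retries'] * 5:
   user  retries  retries_x5
4   Uma        8          40
10  Fay        8          40
3   Uma        7          35
12  Uma        7          35
9   Max        6          30
8   Max        5          25
11  Fay        5          25
0   Max        3          15
5   Max        3          15
6   Max        3          15
7   Uma        3          15
13  Uma        3          15
2   Fay        2          10
1   Fay        0           0
filter rows where retries < 5:
   user  retries  retries_x5
0   Max        3          15
5   Max        3          15
6   Max        3          15
7   Uma        3          15
13  Uma        3          15
2   Fay        2          10
1   Fay        0           0
Reading off the sum of column 'retries_x5', we get 85.

85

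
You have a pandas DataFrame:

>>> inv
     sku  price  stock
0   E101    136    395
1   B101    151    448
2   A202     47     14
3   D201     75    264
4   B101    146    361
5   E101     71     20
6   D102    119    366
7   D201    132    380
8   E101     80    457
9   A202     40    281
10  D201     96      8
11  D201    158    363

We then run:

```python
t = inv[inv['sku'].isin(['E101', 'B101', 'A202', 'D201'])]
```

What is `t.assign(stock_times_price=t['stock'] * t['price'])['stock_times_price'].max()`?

67648

filter rows where sku in ['E101', 'B101', 'A202', 'D201']:
     sku  price  stock
0   E101    136    395
1   B101    151    448
2   A202     47     14
3   D201     75    264
4   B101    146    361
5   E101     71     20
7   D201    132    380
8   E101     80    457
9   A202     40    281
10  D201     96      8
11  D201    158    363
add column stock_times_price = t['stock'] * t['price']:
     sku  price  stock  stock_times_price
0   E101    136    395              53720
1   B101    151    448              67648
2   A202     47     14                658
3   D201     75    264              19800
4   B101    146    361              52706
5   E101     71     20               1420
7   D201    132    380              50160
8   E101     80    457              36560
9   A202     40    281              11240
10  D201     96      8                768
11  D201    158    363              57354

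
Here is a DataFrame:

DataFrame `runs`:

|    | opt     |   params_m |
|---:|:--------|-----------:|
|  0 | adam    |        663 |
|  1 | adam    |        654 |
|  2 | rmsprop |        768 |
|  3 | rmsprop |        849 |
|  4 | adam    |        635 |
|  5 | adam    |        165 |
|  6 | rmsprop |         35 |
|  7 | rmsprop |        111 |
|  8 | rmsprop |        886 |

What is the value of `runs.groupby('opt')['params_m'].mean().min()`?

group by opt, mean of params_m:
opt
adam       529.25
rmsprop    529.80
Name: params_m, dtype: float64
Finally, min of the resulting series = 529.25.

529.25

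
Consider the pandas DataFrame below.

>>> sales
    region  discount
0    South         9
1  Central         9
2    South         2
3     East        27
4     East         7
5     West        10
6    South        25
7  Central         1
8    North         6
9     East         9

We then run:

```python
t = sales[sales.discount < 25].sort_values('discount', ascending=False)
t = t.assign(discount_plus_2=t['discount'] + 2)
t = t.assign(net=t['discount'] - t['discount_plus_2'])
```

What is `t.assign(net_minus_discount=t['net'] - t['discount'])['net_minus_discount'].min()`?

-12

filter rows where discount < 25:
    region  discount
0    South         9
1  Central         9
2    South         2
4     East         7
5     West        10
7  Central         1
8    North         6
9     East         9
sort by discount descending:
    region  discount
5     West        10
0    South         9
1  Central         9
9     East         9
4     East         7
8    North         6
2    South         2
7  Central         1
add column discount_plus_2 = t['discount'] + 2:
    region  discount  discount_plus_2
5     West        10               12
0    South         9               11
1  Central         9               11
9     East         9               11
4     East         7                9
8    North         6                8
2    South         2                4
7  Central         1                3
add column net = t['discount'] - t['discount_plus_2']:
    region  discount  discount_plus_2  net
5     West        10               12   -2
0    South         9               11   -2
1  Central         9               11   -2
9     East         9               11   -2
4     East         7                9   -2
8    North         6                8   -2
2    South         2                4   -2
7  Central         1                3   -2
add column net_minus_discount = t['net'] - t['discount']:
    region  discount  discount_plus_2  net  net_minus_discount
5     West        10               12   -2                 -12
0    South         9               11   -2                 -11
1  Central         9               11   -2                 -11
9     East         9               11   -2                 -11
4     East         7                9   -2                  -9
8    North         6                8   -2                  -8
2    South         2                4   -2                  -4
7  Central         1                3   -2                  -3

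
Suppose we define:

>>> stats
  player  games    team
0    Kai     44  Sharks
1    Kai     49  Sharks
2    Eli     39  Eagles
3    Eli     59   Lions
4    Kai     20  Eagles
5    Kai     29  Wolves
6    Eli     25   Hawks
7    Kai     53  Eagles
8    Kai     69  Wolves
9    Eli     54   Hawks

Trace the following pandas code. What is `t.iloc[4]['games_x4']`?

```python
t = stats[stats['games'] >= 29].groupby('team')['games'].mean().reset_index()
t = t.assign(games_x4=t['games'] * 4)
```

filter rows where games >= 29:
  player  games    team
0    Kai     44  Sharks
1    Kai     49  Sharks
2    Eli     39  Eagles
3    Eli     59   Lions
5    Kai     29  Wolves
7    Kai     53  Eagles
8    Kai     69  Wolves
9    Eli     54   Hawks
group by team, mean of games:
team
Eagles    46.0
Hawks     54.0
Lions     59.0
Sharks    46.5
Wolves    49.0
Name: games, dtype: float64
reset_index():
     team  games
0  Eagles   46.0
1   Hawks   54.0
2   Lions   59.0
3  Sharks   46.5
4  Wolves   49.0
add column games_x4 = t['games'] * 4:
     team  games  games_x4
0  Eagles   46.0     184.0
1   Hawks   54.0     216.0
2   Lions   59.0     236.0
3  Sharks   46.5     186.0
4  Wolves   49.0     196.0
value at position 4, column 'games_x4' → 196.0

196.0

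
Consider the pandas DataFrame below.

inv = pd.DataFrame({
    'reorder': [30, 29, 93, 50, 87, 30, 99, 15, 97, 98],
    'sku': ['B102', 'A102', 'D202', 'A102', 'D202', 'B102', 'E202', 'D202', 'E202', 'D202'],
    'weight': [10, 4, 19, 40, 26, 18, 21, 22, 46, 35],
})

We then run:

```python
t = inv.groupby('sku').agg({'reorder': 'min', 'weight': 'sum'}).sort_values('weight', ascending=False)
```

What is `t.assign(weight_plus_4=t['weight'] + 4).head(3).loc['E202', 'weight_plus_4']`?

71

group by sku: min(reorder), sum(weight):
      reorder  weight
sku                  
A102       29      44
B102       30      28
D202       15     102
E202       97      67
sort by weight descending:
      reorder  weight
sku                  
D202       15     102
E202       97      67
A102       29      44
B102       30      28
add column weight_plus_4 = t['weight'] + 4:
      reorder  weight  weight_plus_4
sku                                 
D202       15     102            106
E202       97      67             71
A102       29      44             48
B102       30      28             32
take first 3 rows:
      reorder  weight  weight_plus_4
sku                                 
D202       15     102            106
E202       97      67             71
A102       29      44             48
The value at row 'E202', column 'weight_plus_4' is 71.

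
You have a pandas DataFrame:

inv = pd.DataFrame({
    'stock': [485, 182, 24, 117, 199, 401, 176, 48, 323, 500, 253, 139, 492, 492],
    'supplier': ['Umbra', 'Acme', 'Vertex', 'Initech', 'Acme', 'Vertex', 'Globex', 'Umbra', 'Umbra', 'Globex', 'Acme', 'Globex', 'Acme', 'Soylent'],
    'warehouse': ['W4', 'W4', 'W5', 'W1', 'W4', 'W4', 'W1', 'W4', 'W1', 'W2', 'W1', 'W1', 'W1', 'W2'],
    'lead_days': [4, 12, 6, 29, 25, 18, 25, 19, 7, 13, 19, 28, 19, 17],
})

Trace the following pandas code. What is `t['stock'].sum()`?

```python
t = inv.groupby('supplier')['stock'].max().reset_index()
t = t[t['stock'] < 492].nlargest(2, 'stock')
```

886

group by supplier, max of stock:
supplier
Acme       492
Globex     500
Initech    117
Soylent    492
Umbra      485
Vertex     401
Name: stock, dtype: int64
reset_index():
  supplier  stock
0     Acme    492
1   Globex    500
2  Initech    117
3  Soylent    492
4    Umbra    485
5   Vertex    401
filter rows where stock < 492:
  supplier  stock
2  Initech    117
4    Umbra    485
5   Vertex    401
take 2 rows with largest stock:
  supplier  stock
4    Umbra    485
5   Vertex    401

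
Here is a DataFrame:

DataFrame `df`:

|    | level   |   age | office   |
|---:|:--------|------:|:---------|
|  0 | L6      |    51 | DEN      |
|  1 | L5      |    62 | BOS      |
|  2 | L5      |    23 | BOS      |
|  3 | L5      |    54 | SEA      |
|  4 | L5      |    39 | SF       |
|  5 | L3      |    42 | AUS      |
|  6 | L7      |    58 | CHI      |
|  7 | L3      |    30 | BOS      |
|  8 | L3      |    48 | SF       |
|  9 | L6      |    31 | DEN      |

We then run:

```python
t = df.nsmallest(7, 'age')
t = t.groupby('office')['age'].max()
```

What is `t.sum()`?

171

take 7 rows with smallest age:
  level  age office
2    L5   23    BOS
7    L3   30    BOS
9    L6   31    DEN
4    L5   39     SF
5    L3   42    AUS
8    L3   48     SF
0    L6   51    DEN
group by office, max of age:
office
AUS    42
BOS    30
DEN    51
SF     48
Name: age, dtype: int64
So sum() = 171.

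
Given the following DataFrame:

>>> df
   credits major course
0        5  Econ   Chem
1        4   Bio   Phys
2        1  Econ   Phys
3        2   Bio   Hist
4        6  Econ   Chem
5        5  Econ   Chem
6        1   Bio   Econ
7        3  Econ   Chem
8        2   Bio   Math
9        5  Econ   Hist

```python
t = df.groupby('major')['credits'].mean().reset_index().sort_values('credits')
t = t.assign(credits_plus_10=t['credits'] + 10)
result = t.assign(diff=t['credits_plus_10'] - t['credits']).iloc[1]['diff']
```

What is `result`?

10.0

group by major, mean of credits:
major
Bio     2.250000
Econ    4.166667
Name: credits, dtype: float64
reset_index():
  major   credits
0   Bio  2.250000
1  Econ  4.166667
sort by credits:
  major   credits
0   Bio  2.250000
1  Econ  4.166667
add column credits_plus_10 = t['credits'] + 10:
  major   credits  credits_plus_10
0   Bio  2.250000        12.250000
1  Econ  4.166667        14.166667
add column diff = t['credits_plus_10'] - t['credits']:
  major   credits  credits_plus_10  diff
0   Bio  2.250000        12.250000  10.0
1  Econ  4.166667        14.166667  10.0
Finally, value at position 1, column 'diff' = 10.0.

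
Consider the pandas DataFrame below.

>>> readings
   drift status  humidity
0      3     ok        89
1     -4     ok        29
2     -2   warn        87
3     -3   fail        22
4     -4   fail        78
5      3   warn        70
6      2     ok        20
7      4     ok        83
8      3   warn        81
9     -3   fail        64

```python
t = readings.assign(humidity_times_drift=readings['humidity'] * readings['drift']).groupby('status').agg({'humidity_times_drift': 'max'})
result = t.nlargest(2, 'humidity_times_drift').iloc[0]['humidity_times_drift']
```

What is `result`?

add column humidity_times_drift = readings['humidity'] * readings['drift']:
   drift status  humidity  humidity_times_drift
0      3     ok        89                   267
1     -4     ok        29                  -116
2     -2   warn        87                  -174
3     -3   fail        22                   -66
4     -4   fail        78                  -312
5      3   warn        70                   210
6      2     ok        20                    40
7      4     ok        83                   332
8      3   warn        81                   243
9     -3   fail        64                  -192
group by status, max of humidity_times_drift:
        humidity_times_drift
status                      
fail                     -66
ok                       332
warn                     243
take 2 rows with largest humidity_times_drift:
        humidity_times_drift
status                      
ok                       332
warn                     243

332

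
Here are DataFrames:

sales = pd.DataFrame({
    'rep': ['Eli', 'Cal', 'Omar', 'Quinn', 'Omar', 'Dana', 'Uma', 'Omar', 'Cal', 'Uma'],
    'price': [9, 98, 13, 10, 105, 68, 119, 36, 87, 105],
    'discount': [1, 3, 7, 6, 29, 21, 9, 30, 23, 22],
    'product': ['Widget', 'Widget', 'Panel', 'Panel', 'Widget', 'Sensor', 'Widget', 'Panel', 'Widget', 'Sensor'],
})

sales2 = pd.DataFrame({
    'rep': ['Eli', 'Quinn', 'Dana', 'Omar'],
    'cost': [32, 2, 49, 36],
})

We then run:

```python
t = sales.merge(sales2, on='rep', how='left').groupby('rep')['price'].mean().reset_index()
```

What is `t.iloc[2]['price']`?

9.0

merge on 'rep' (how='left') → 10 rows:
     rep  price  discount product  cost
0    Eli      9         1  Widget  32.0
1    Cal     98         3  Widget   NaN
2   Omar     13         7   Panel  36.0
3  Quinn     10         6   Panel   2.0
4   Omar    105        29  Widget  36.0
5   Dana     68        21  Sensor  49.0
6    Uma    119         9  Widget   NaN
7   Omar     36        30   Panel  36.0
8    Cal     87        23  Widget   NaN
9    Uma    105        22  Sensor   NaN
group by rep, mean of price:
rep
Cal       92.500000
Dana      68.000000
Eli        9.000000
Omar      51.333333
Quinn     10.000000
Uma      112.000000
Name: price, dtype: float64
reset_index():
     rep       price
0    Cal   92.500000
1   Dana   68.000000
2    Eli    9.000000
3   Omar   51.333333
4  Quinn   10.000000
5    Uma  112.000000
Hence 9.0.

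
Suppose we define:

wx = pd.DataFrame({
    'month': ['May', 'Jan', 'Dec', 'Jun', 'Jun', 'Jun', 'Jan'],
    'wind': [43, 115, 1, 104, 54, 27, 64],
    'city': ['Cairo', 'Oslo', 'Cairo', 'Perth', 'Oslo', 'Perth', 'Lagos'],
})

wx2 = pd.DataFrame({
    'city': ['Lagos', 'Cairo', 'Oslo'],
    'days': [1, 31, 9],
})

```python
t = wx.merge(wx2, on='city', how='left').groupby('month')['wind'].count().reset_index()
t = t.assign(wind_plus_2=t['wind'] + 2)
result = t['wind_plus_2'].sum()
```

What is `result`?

15

merge on 'city' (how='left') → 7 rows:
  month  wind   city  days
0   May    43  Cairo  31.0
1   Jan   115   Oslo   9.0
2   Dec     1  Cairo  31.0
3   Jun   104  Perth   NaN
4   Jun    54   Oslo   9.0
5   Jun    27  Perth   NaN
6   Jan    64  Lagos   1.0
group by month, count of wind:
month
Dec    1
Jan    2
Jun    3
May    1
Name: wind, dtype: int64
reset_index():
  month  wind
0   Dec     1
1   Jan     2
2   Jun     3
3   May     1
add column wind_plus_2 = t['wind'] + 2:
  month  wind  wind_plus_2
0   Dec     1            3
1   Jan     2            4
2   Jun     3            5
3   May     1            3
So sum() = 15.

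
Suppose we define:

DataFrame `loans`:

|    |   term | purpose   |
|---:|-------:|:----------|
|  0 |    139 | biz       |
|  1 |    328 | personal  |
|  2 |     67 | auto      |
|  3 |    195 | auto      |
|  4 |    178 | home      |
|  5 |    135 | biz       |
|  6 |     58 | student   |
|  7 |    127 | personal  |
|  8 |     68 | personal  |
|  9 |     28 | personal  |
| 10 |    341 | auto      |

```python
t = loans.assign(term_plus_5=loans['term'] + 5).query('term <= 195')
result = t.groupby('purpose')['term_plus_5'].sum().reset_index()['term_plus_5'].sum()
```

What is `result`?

1040

add column term_plus_5 = loans['term'] + 5:
    term   purpose  term_plus_5
0    139       biz          144
1    328  personal          333
2     67      auto           72
3    195      auto          200
4    178      home          183
5    135       biz          140
6     58   student           63
7    127  personal          132
8     68  personal           73
9     28  personal           33
10   341      auto          346
filter rows where term <= 195:
   term   purpose  term_plus_5
0   139       biz          144
2    67      auto           72
3   195      auto          200
4   178      home          183
5   135       biz          140
6    58   student           63
7   127  personal          132
8    68  personal           73
9    28  personal           33
group by purpose, sum of term_plus_5:
purpose
auto        272
biz         284
home        183
personal    238
student      63
Name: term_plus_5, dtype: int64
reset_index():
    purpose  term_plus_5
0      auto          272
1       biz          284
2      home          183
3  personal          238
4   student           63
Then the sum of column 'term_plus_5': 1040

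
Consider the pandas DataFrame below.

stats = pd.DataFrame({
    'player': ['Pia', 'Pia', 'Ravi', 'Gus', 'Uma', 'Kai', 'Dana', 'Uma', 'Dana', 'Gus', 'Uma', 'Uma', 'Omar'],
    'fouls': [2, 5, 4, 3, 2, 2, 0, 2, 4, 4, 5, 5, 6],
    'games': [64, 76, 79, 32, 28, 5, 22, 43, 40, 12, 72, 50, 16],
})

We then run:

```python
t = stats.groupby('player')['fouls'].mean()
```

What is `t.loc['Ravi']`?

4.0

group by player, mean of fouls:
player
Dana    2.0
Gus     3.5
Kai     2.0
Omar    6.0
Pia     3.5
Ravi    4.0
Uma     3.5
Name: fouls, dtype: float64
value at index 'Ravi' → 4.0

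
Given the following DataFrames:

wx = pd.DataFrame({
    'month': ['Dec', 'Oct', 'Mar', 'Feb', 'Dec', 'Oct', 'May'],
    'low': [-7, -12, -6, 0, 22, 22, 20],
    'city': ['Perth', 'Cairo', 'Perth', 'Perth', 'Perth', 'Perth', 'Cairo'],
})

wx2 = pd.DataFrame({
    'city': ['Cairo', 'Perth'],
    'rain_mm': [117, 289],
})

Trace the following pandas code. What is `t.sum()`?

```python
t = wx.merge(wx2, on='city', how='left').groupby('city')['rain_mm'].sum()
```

1679

merge on 'city' (how='left') → 7 rows:
  month  low   city  rain_mm
0   Dec   -7  Perth      289
1   Oct  -12  Cairo      117
2   Mar   -6  Perth      289
3   Feb    0  Perth      289
4   Dec   22  Perth      289
5   Oct   22  Perth      289
6   May   20  Cairo      117
group by city, sum of rain_mm:
city
Cairo     234
Perth    1445
Name: rain_mm, dtype: int64
So sum() = 1679.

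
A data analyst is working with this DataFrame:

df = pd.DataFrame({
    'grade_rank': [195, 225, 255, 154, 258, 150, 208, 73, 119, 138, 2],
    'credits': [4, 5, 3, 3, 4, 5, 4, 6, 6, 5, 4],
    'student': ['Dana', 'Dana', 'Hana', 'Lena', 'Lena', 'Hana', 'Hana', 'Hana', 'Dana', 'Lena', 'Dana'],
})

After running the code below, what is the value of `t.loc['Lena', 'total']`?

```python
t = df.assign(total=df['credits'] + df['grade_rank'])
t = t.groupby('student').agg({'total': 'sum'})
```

add column total = df['credits'] + df['grade_rank']:
    grade_rank  credits student  total
0          195        4    Dana    199
1          225        5    Dana    230
2          255        3    Hana    258
3          154        3    Lena    157
4          258        4    Lena    262
5          150        5    Hana    155
6          208        4    Hana    212
7           73        6    Hana     79
8          119        6    Dana    125
9          138        5    Lena    143
10           2        4    Dana      6
group by student, sum of total:
         total
student       
Dana       560
Hana       704
Lena       562

562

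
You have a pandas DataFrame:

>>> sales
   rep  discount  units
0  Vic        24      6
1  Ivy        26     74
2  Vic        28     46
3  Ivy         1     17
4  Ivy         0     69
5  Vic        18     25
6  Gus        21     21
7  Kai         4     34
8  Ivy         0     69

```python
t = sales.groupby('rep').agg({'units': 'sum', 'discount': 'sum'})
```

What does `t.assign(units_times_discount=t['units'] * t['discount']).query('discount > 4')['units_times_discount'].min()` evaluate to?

441

group by rep: sum(units), sum(discount):
     units  discount
rep                 
Gus     21        21
Ivy    229        27
Kai     34         4
Vic     77        70
add column units_times_discount = t['units'] * t['discount']:
     units  discount  units_times_discount
rep                                       
Gus     21        21                   441
Ivy    229        27                  6183
Kai     34         4                   136
Vic     77        70                  5390
filter rows where discount > 4:
     units  discount  units_times_discount
rep                                       
Gus     21        21                   441
Ivy    229        27                  6183
Vic     77        70                  5390
Finally, min of column 'units_times_discount' = 441.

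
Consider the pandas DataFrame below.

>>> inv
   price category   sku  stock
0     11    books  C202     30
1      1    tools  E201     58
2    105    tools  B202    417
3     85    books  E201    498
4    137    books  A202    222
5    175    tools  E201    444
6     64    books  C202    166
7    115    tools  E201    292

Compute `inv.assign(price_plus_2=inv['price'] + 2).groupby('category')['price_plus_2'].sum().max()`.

add column price_plus_2 = inv['price'] + 2:
   price category   sku  stock  price_plus_2
0     11    books  C202     30            13
1      1    tools  E201     58             3
2    105    tools  B202    417           107
3     85    books  E201    498            87
4    137    books  A202    222           139
5    175    tools  E201    444           177
6     64    books  C202    166            66
7    115    tools  E201    292           117
group by category, sum of price_plus_2:
category
books    305
tools    404
Name: price_plus_2, dtype: int64
Reading off the max of the resulting series, we get 404.

404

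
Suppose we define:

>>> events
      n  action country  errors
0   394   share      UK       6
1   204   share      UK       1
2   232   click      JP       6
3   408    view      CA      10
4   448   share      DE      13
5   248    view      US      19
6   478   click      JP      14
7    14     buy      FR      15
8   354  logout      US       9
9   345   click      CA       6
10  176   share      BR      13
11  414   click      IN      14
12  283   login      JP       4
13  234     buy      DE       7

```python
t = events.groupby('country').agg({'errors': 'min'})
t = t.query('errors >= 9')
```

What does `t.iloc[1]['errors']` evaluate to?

group by country, min of errors:
         errors
country        
BR           13
CA            6
DE            7
FR           15
IN           14
JP            4
UK            1
US            9
filter rows where errors >= 9:
         errors
country        
BR           13
FR           15
IN           14
US            9

15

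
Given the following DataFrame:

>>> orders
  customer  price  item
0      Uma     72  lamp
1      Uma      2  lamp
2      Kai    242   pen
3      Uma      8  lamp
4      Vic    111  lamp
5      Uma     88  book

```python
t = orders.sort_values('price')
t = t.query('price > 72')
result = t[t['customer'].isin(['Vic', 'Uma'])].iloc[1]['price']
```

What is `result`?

sort by price:
  customer  price  item
1      Uma      2  lamp
3      Uma      8  lamp
0      Uma     72  lamp
5      Uma     88  book
4      Vic    111  lamp
2      Kai    242   pen
filter rows where price > 72:
  customer  price  item
5      Uma     88  book
4      Vic    111  lamp
2      Kai    242   pen
filter rows where customer in ['Vic', 'Uma']:
  customer  price  item
5      Uma     88  book
4      Vic    111  lamp

111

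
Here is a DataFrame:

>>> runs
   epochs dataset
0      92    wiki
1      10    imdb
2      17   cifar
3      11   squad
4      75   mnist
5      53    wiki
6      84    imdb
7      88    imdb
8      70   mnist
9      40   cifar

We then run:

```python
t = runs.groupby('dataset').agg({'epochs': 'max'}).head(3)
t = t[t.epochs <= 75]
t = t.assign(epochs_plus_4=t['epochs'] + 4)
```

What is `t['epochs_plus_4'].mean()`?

group by dataset, max of epochs:
         epochs
dataset        
cifar        40
imdb         88
mnist        75
squad        11
wiki         92
take first 3 rows:
         epochs
dataset        
cifar        40
imdb         88
mnist        75
filter rows where epochs <= 75:
         epochs
dataset        
cifar        40
mnist        75
add column epochs_plus_4 = t['epochs'] + 4:
         epochs  epochs_plus_4
dataset                       
cifar        40             44
mnist        75             79
Finally, mean of column 'epochs_plus_4' = 61.5.

61.5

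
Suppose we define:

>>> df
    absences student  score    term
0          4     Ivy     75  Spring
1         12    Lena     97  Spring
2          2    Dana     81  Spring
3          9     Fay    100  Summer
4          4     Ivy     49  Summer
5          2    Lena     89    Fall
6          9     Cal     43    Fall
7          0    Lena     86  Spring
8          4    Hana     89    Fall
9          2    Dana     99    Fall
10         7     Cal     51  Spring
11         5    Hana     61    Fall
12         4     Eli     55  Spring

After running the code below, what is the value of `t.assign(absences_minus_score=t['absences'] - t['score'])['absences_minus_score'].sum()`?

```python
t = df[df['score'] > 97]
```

filter rows where score > 97:
   absences student  score    term
3         9     Fay    100  Summer
9         2    Dana     99    Fall
add column absences_minus_score = t['absences'] - t['score']:
   absences student  score    term  absences_minus_score
3         9     Fay    100  Summer                   -91
9         2    Dana     99    Fall                   -97
Taking the sum of column 'absences_minus_score' gives -188.

-188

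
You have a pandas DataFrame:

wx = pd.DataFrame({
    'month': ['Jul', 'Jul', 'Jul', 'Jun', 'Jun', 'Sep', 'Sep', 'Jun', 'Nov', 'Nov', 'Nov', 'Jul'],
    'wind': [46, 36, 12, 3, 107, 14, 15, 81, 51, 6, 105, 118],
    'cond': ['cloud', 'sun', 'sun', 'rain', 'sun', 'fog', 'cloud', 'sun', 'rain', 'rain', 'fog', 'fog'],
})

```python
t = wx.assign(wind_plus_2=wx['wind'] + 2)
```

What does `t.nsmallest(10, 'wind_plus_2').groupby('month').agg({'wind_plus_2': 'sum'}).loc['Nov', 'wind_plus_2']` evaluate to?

add column wind_plus_2 = wx['wind'] + 2:
   month  wind   cond  wind_plus_2
0    Jul    46  cloud           48
1    Jul    36    sun           38
2    Jul    12    sun           14
3    Jun     3   rain            5
4    Jun   107    sun          109
5    Sep    14    fog           16
6    Sep    15  cloud           17
7    Jun    81    sun           83
8    Nov    51   rain           53
9    Nov     6   rain            8
10   Nov   105    fog          107
11   Jul   118    fog          120
take 10 rows with smallest wind_plus_2:
   month  wind   cond  wind_plus_2
3    Jun     3   rain            5
9    Nov     6   rain            8
2    Jul    12    sun           14
5    Sep    14    fog           16
6    Sep    15  cloud           17
1    Jul    36    sun           38
0    Jul    46  cloud           48
8    Nov    51   rain           53
7    Jun    81    sun           83
10   Nov   105    fog          107
group by month, sum of wind_plus_2:
       wind_plus_2
month             
Jul            100
Jun             88
Nov            168
Sep             33

168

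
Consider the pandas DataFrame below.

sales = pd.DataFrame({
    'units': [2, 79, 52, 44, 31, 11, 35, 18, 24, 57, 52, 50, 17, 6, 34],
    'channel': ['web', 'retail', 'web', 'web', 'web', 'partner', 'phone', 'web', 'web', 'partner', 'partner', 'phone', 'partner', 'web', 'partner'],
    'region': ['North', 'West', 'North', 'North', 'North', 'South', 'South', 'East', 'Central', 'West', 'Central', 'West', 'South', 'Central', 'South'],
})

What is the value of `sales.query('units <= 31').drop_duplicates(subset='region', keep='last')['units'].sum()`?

72

filter rows where units <= 31:
    units  channel   region
0       2      web    North
4      31      web    North
5      11  partner    South
7      18      web     East
8      24      web  Central
12     17  partner    South
13      6      web  Central
drop duplicate region (keep=last):
    units  channel   region
4      31      web    North
7      18      web     East
12     17  partner    South
13      6      web  Central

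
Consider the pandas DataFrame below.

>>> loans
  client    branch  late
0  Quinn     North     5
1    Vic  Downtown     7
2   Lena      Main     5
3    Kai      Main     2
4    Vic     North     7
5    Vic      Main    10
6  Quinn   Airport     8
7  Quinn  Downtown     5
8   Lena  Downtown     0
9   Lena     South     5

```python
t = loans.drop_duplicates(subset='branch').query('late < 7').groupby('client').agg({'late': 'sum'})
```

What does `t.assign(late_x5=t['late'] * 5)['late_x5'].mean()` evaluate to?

37.5

drop duplicate branch (keep=first):
  client    branch  late
0  Quinn     North     5
1    Vic  Downtown     7
2   Lena      Main     5
6  Quinn   Airport     8
9   Lena     South     5
filter rows where late < 7:
  client branch  late
0  Quinn  North     5
2   Lena   Main     5
9   Lena  South     5
group by client, sum of late:
        late
client      
Lena      10
Quinn      5
add column late_x5 = t['late'] * 5:
        late  late_x5
client               
Lena      10       50
Quinn      5       25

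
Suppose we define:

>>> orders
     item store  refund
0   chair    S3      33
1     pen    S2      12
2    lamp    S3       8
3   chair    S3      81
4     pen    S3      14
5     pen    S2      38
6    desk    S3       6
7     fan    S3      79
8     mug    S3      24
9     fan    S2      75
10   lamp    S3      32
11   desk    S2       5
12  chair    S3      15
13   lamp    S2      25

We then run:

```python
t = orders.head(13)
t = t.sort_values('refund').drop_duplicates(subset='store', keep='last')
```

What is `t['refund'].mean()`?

78.0

take first 13 rows:
     item store  refund
0   chair    S3      33
1     pen    S2      12
2    lamp    S3       8
3   chair    S3      81
4     pen    S3      14
5     pen    S2      38
6    desk    S3       6
7     fan    S3      79
8     mug    S3      24
9     fan    S2      75
10   lamp    S3      32
11   desk    S2       5
12  chair    S3      15
sort by refund:
     item store  refund
11   desk    S2       5
6    desk    S3       6
2    lamp    S3       8
1     pen    S2      12
4     pen    S3      14
12  chair    S3      15
8     mug    S3      24
10   lamp    S3      32
0   chair    S3      33
5     pen    S2      38
9     fan    S2      75
7     fan    S3      79
3   chair    S3      81
drop duplicate store (keep=last):
    item store  refund
9    fan    S2      75
3  chair    S3      81
Taking the mean of column 'refund' gives 78.0.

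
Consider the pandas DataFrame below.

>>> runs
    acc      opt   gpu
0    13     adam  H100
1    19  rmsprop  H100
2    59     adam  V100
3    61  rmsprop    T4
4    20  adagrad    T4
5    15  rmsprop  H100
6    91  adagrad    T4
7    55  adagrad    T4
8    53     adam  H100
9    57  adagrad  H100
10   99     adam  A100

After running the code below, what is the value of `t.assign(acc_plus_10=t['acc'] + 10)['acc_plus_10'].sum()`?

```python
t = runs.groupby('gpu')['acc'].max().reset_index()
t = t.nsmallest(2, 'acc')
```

136

group by gpu, max of acc:
gpu
A100    99
H100    57
T4      91
V100    59
Name: acc, dtype: int64
reset_index():
    gpu  acc
0  A100   99
1  H100   57
2    T4   91
3  V100   59
take 2 rows with smallest acc:
    gpu  acc
1  H100   57
3  V100   59
add column acc_plus_10 = t['acc'] + 10:
    gpu  acc  acc_plus_10
1  H100   57           67
3  V100   59           69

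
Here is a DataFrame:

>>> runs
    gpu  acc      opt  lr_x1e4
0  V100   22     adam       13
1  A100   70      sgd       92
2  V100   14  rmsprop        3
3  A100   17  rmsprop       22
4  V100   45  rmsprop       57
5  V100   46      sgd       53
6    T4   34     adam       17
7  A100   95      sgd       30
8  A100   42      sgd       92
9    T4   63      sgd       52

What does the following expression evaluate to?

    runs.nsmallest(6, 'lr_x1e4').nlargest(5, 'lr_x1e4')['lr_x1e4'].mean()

26.8

take 6 rows with smallest lr_x1e4:
    gpu  acc      opt  lr_x1e4
2  V100   14  rmsprop        3
0  V100   22     adam       13
6    T4   34     adam       17
3  A100   17  rmsprop       22
7  A100   95      sgd       30
9    T4   63      sgd       52
take 5 rows with largest lr_x1e4:
    gpu  acc      opt  lr_x1e4
9    T4   63      sgd       52
7  A100   95      sgd       30
3  A100   17  rmsprop       22
6    T4   34     adam       17
0  V100   22     adam       13
mean of column 'lr_x1e4' → 26.8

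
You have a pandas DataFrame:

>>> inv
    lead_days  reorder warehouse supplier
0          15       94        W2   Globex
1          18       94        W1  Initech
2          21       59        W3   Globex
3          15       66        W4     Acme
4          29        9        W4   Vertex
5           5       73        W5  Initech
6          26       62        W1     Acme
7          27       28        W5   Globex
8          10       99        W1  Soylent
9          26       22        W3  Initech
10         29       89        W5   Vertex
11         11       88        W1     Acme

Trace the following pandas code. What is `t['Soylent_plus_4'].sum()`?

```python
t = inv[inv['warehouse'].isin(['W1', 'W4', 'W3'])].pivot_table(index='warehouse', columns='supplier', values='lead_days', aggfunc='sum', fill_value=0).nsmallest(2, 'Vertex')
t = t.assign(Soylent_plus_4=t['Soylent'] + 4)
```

filter rows where warehouse in ['W1', 'W4', 'W3']:
    lead_days  reorder warehouse supplier
1          18       94        W1  Initech
2          21       59        W3   Globex
3          15       66        W4     Acme
4          29        9        W4   Vertex
6          26       62        W1     Acme
8          10       99        W1  Soylent
9          26       22        W3  Initech
11         11       88        W1     Acme
pivot: rows=warehouse, cols=supplier, sum(lead_days):
supplier   Acme  Globex  Initech  Soylent  Vertex
warehouse                                        
W1           37       0       18       10       0
W3            0      21       26        0       0
W4           15       0        0        0      29
take 2 rows with smallest Vertex:
supplier   Acme  Globex  Initech  Soylent  Vertex
warehouse                                        
W1           37       0       18       10       0
W3            0      21       26        0       0
add column Soylent_plus_4 = t['Soylent'] + 4:
supplier   Acme  Globex  Initech  Soylent  Vertex  Soylent_plus_4
warehouse                                                        
W1           37       0       18       10       0              14
W3            0      21       26        0       0               4
Taking the sum of column 'Soylent_plus_4' gives 18.

18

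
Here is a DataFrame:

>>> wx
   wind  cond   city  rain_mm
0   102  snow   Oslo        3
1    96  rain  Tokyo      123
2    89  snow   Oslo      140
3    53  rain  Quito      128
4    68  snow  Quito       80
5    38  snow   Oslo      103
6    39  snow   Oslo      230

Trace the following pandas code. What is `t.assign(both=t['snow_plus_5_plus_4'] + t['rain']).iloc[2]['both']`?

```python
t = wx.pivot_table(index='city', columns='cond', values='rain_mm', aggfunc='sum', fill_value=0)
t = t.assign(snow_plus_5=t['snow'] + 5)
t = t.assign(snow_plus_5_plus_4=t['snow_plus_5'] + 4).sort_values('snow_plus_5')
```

485

pivot: rows=city, cols=cond, sum(rain_mm):
cond   rain  snow
city             
Oslo      0   476
Quito   128    80
Tokyo   123     0
add column snow_plus_5 = t['snow'] + 5:
cond   rain  snow  snow_plus_5
city                          
Oslo      0   476          481
Quito   128    80           85
Tokyo   123     0            5
add column snow_plus_5_plus_4 = t['snow_plus_5'] + 4:
cond   rain  snow  snow_plus_5  snow_plus_5_plus_4
city                                              
Oslo      0   476          481                 485
Quito   128    80           85                  89
Tokyo   123     0            5                   9
sort by snow_plus_5:
cond   rain  snow  snow_plus_5  snow_plus_5_plus_4
city                                              
Tokyo   123     0            5                   9
Quito   128    80           85                  89
Oslo      0   476          481                 485
add column both = t['snow_plus_5_plus_4'] + t['rain']:
cond   rain  snow  snow_plus_5  snow_plus_5_plus_4  both
city                                                    
Tokyo   123     0            5                   9   132
Quito   128    80           85                  89   217
Oslo      0   476          481                 485   485
So iloc[2]['both'] = 485.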